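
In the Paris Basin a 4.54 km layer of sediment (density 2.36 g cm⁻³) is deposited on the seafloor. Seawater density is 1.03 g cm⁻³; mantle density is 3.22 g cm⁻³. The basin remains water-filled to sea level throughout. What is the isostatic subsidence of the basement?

Submarine loading: the sediment displaces seawater, and the subsidence is in turn flooded, so s (ρ_m − ρ_w) = t (ρ_sed − ρ_w).
s = 4.54 km × (2.36 − 1.03) / (3.22 − 1.03) = 2.76 km.

2.76 km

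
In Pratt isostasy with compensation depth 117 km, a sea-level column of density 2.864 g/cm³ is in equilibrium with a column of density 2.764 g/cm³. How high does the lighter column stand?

4.23 km

ρ_ref D = ρ (D + h) → h = D (ρ_ref − ρ)/ρ.
h = 117 km × (2.864 − 2.764)/2.764 = 4.23 km.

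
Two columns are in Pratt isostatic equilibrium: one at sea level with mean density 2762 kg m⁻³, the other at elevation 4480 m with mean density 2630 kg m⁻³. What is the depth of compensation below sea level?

89300 m

ρ_ref D = ρ (D + h) → D (ρ_ref − ρ) = ρ h.
D = ρ h/(ρ_ref − ρ) = 2630 × 4480 m/(2762 − 2630) = 89300 m.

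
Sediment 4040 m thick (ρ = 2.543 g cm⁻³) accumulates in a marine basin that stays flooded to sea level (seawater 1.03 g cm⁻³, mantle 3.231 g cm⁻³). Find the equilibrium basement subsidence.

Submarine loading: the sediment displaces seawater, and the subsidence is in turn flooded, so s (ρ_m − ρ_w) = t (ρ_sed − ρ_w).
s = 4040 m × (2.543 − 1.03) / (3.231 − 1.03) = 2780 m.

2780 m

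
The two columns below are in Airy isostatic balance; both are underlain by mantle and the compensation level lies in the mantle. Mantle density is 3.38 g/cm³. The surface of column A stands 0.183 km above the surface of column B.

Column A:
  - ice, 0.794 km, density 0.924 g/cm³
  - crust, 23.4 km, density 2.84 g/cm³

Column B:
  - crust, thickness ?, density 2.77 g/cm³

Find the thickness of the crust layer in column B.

22.9 km

Take the compensation level at the base of the deeper column (depth z_c below the surface of column A) and equate Σ ρ_i t_i down to z_c; mantle fills any gap and the z_c terms cancel.
Column A: 0.794×0.924 + 23.4×2.84 + (z_c − 24.194)×3.38
Column B: 0.183×0 + x×2.77 + (z_c − 0.183 − 0 − x)×3.38
The z_c×3.38 term appears on both sides and cancels. Collect the known terms of each column as K = Σ(ρt)_known − 3.38 × (depth of known layers): K_A = 67.189656 − 3.38×24.194 = −14.586064; K_B = 0 − 3.38×(0.183 + 0) = −0.61854.
Balance: K_A = K_B − x×(3.38 − 2.77), so x = (K_B − K_A)/(3.38 − 2.77) = 13.9675/0.61 = 22.9 km.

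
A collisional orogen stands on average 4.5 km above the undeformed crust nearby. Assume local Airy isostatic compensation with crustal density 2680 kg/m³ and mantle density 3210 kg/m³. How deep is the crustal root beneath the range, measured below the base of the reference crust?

Isostatic balance requires: the weight of the topography is balanced by the buoyancy of the root, ρ_c h = (ρ_m − ρ_c) r.
r = h · ρ_c / (ρ_m − ρ_c) = 4.5 km × 2680 / (3210 − 2680) = 22.8 km.

22.8 km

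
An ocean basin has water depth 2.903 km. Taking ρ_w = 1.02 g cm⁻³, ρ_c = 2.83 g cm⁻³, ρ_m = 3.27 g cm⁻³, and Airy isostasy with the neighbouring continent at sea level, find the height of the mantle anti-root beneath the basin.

Balancing pressure at the compensation depth: replacing crust with seawater at the top is compensated by replacing crust with mantle at the base: d (ρ_c − ρ_w) = a (ρ_m − ρ_c).
a = d (ρ_c − ρ_w)/(ρ_m − ρ_c) = 2.903 km × 1.81/0.44 = 11.9 km.

11.9 km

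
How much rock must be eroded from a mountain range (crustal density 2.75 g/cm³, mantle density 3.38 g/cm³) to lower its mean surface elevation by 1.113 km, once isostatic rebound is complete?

5.97 km

Net drop Δ = e − u = e − e ρ_c/ρ_m = e (ρ_m − ρ_c)/ρ_m.
e = Δ ρ_m/(ρ_m − ρ_c) = 1.113 km × 3.38/0.63 = 5.97 km.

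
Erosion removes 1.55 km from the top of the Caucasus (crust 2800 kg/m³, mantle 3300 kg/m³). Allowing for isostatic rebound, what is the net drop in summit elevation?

0.235 km

Rebound u = e ρ_c/ρ_m = 1.55 km × 2800/3300 = 1.315 km.
Net surface drop = e − u = 1.55 km − 1.315 km = e (ρ_m − ρ_c)/ρ_m = 0.235 km.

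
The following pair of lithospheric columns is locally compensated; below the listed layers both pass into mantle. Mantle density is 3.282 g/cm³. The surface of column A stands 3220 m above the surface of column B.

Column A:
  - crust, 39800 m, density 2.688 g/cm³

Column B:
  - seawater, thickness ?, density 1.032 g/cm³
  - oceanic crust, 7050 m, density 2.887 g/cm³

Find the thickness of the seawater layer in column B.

Take the compensation level at the base of the deeper column (depth z_c below the surface of column A) and equate Σ ρ_i t_i down to z_c; mantle fills any gap and the z_c terms cancel.
Column A: 39800×2.688 + (z_c − 39800)×3.282
Column B: 3220×0 + x×1.032 + 7050×2.887 + (z_c − 3220 − 7050 − x)×3.282
The z_c×3.282 term appears on both sides and cancels. Collect the known terms of each column as K = Σ(ρt)_known − 3.282 × (depth of known layers): K_A = 106982.4 − 3.282×39800 = −23641.2; K_B = 20353.35 − 3.282×(3220 + 7050) = −13352.79.
Balance: K_A = K_B − x×(3.282 − 1.032), so x = (K_B − K_A)/(3.282 − 1.032) = 10288.4/2.25 = 4570 m.

4570 m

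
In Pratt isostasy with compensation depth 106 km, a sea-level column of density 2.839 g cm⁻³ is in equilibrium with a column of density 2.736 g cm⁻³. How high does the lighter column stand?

3.99 km

ρ_ref D = ρ (D + h) → h = D (ρ_ref − ρ)/ρ.
h = 106 km × (2.839 − 2.736)/2.736 = 3.99 km.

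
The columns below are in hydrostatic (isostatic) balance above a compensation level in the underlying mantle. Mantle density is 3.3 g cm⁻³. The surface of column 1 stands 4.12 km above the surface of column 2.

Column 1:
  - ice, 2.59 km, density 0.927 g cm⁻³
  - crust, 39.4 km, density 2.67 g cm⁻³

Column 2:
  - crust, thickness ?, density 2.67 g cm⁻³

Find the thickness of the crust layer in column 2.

Take the compensation level at the base of the deeper column (depth z_c below the surface of column 1) and equate Σ ρ_i t_i down to z_c; mantle fills any gap and the z_c terms cancel.
Column 1: 2.59×0.927 + 39.4×2.67 + (z_c − 41.99)×3.3
Column 2: 4.12×0 + x×2.67 + (z_c − 4.12 − 0 − x)×3.3
The z_c×3.3 term appears on both sides and cancels. Collect the known terms of each column as K = Σ(ρt)_known − 3.3 × (depth of known layers): K_1 = 107.59893 − 3.3×41.99 = −30.96807; K_2 = 0 − 3.3×(4.12 + 0) = −13.596.
Balance: K_1 = K_2 − x×(3.3 − 2.67), so x = (K_2 − K_1)/(3.3 − 2.67) = 17.3721/0.63 = 27.6 km.

27.6 km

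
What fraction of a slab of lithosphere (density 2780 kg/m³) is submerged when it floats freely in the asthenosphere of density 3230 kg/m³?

Submerged fraction = ρ_obj/ρ_fluid = 2780/3230 = 86.1%.

86.1%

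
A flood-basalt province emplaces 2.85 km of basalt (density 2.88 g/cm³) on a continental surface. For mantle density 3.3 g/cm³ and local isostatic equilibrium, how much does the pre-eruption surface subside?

Subaerial loading: s = t ρ_load / ρ_m.
s = 2.85 km × 2.88/3.3 = 2.49 km.

2.49 km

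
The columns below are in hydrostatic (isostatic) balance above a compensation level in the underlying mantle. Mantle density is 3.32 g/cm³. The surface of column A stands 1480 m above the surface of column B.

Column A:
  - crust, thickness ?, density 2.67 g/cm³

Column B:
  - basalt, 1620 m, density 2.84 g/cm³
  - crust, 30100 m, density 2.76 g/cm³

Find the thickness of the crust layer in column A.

Take the compensation level at the base of the deeper column (depth z_c below the surface of column A) and equate Σ ρ_i t_i down to z_c; mantle fills any gap and the z_c terms cancel.
Column A: x×2.67 + (z_c − 0 − x)×3.32
Column B: 1480×0 + 1620×2.84 + 30100×2.76 + (z_c − 1480 − 31720)×3.32
The z_c×3.32 term appears on both sides and cancels. Collect the known terms of each column as K = Σ(ρt)_known − 3.32 × (depth of known layers): K_A = 0 − 3.32×0 = 0; K_B = 87676.8 − 3.32×(1480 + 31720) = −22547.2.
Balance: K_A − x×(3.32 − 2.67) = K_B, so x = (K_A − K_B)/(3.32 − 2.67) = 22547.2/0.65 = 34700 m.

34700 m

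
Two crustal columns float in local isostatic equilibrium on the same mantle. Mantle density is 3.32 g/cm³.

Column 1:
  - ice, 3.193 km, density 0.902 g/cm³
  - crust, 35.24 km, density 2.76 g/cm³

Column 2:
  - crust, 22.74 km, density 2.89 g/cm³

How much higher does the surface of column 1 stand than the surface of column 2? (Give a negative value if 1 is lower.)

For any compensation level in the mantle, the mantle terms cancel and isostasy reduces to e = (Σt_1 − Σt_2) − (Σ(ρt)_1 − Σ(ρt)_2) / ρ_m.
Σt_1 = 38.433 km; Σt_2 = 22.74 km; Σ(ρt)_1 = 100.142486; Σ(ρt)_2 = 65.7186 (in km·g/cm³).
e = (38.433 − 22.74) − (100.142486 − 65.7186) / 3.32 = 5.32 km.

5.32 km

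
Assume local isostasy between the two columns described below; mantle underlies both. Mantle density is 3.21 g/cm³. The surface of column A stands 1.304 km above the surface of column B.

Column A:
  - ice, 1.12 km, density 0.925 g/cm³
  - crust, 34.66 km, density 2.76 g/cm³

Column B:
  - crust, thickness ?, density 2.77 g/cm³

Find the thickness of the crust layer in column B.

Take the compensation level at the base of the deeper column (depth z_c below the surface of column A) and equate Σ ρ_i t_i down to z_c; mantle fills any gap and the z_c terms cancel.
Column A: 1.12×0.925 + 34.66×2.76 + (z_c − 35.78)×3.21
Column B: 1.304×0 + x×2.77 + (z_c − 1.304 − 0 − x)×3.21
The z_c×3.21 term appears on both sides and cancels. Collect the known terms of each column as K = Σ(ρt)_known − 3.21 × (depth of known layers): K_A = 96.6976 − 3.21×35.78 = −18.1562; K_B = 0 − 3.21×(1.304 + 0) = −4.18584.
Balance: K_A = K_B − x×(3.21 − 2.77), so x = (K_B − K_A)/(3.21 − 2.77) = 13.9704/0.44 = 31.8 km.

31.8 km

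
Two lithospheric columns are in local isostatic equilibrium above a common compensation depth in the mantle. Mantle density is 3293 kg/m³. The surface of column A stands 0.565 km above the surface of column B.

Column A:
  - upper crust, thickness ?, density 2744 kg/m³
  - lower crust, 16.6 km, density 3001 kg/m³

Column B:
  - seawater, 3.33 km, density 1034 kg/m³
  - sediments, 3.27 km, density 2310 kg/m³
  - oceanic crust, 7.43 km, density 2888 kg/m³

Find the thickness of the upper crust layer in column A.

19.6 km

Take the compensation level at the base of the deeper column (depth z_c below the surface of column A) and equate Σ ρ_i t_i down to z_c; mantle fills any gap and the z_c terms cancel.
Column A: x×2744 + 16.6×3001 + (z_c − 16.6 − x)×3293
Column B: 0.565×0 + 3.33×1034 + 3.27×2310 + 7.43×2888 + (z_c − 0.565 − 14.03)×3293
The z_c×3293 term appears on both sides and cancels. Collect the known terms of each column as K = Σ(ρt)_known − 3293 × (depth of known layers): K_A = 49816.6 − 3293×16.6 = −4847.2; K_B = 32454.76 − 3293×(0.565 + 14.03) = −15606.575.
Balance: K_A − x×(3293 − 2744) = K_B, so x = (K_A − K_B)/(3293 − 2744) = 10759.4/549 = 19.6 km.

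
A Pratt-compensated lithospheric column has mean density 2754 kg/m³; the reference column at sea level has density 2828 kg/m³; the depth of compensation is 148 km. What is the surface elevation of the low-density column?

3.98 km

ρ_ref D = ρ (D + h) → h = D (ρ_ref − ρ)/ρ.
h = 148 km × (2828 − 2754)/2754 = 3.98 km.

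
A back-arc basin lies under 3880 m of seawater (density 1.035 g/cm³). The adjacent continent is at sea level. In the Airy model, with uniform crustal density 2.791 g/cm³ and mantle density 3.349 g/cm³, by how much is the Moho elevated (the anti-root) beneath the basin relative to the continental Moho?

By Archimedes' principle applied to the lithosphere: replacing crust with seawater at the top is compensated by replacing crust with mantle at the base: d (ρ_c − ρ_w) = a (ρ_m − ρ_c).
a = d (ρ_c − ρ_w)/(ρ_m − ρ_c) = 3880 m × 1.756/0.558 = 12200 m.

12200 m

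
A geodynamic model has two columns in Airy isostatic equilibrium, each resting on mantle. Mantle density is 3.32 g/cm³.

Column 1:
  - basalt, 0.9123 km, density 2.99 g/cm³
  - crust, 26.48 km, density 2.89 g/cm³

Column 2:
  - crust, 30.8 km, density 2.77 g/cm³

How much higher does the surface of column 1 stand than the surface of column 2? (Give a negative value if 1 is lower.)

For any compensation level in the mantle, the mantle terms cancel and isostasy reduces to e = (Σt_1 − Σt_2) − (Σ(ρt)_1 − Σ(ρt)_2) / ρ_m.
Σt_1 = 27.3923 km; Σt_2 = 30.8 km; Σ(ρt)_1 = 79.254977; Σ(ρt)_2 = 85.316 (in km·g/cm³).
e = (27.3923 − 30.8) − (79.254977 − 85.316) / 3.32 = −1.58 km.

−1.58 km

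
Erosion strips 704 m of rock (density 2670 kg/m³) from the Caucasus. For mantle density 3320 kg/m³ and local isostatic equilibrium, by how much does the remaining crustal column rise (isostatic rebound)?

Unloading: uplift u = e ρ_c/ρ_m = 704 m × 2670/3320 = 566 m.

566 m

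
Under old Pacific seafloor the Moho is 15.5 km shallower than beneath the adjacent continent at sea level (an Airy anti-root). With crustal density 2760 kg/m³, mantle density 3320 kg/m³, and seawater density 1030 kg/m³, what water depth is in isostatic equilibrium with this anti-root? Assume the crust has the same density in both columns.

Replacing a thickness d of crust by seawater at the top must be balanced by replacing crust with mantle at the base: d (ρ_c − ρ_w) = a (ρ_m − ρ_c).
d = a (ρ_m − ρ_c)/(ρ_c − ρ_w) = 15.5 km × 560/1730 = 5.02 km.

5.02 km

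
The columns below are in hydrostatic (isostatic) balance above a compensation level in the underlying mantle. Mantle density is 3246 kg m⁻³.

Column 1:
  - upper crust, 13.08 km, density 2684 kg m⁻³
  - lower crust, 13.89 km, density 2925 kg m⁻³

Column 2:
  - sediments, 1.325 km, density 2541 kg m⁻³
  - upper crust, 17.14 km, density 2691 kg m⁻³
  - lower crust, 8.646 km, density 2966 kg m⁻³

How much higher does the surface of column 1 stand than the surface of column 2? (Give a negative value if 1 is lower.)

−0.326 km

For any compensation level in the mantle, the mantle terms cancel and isostasy reduces to e = (Σt_1 − Σt_2) − (Σ(ρt)_1 − Σ(ρt)_2) / ρ_m.
Σt_1 = 26.97 km; Σt_2 = 27.111 km; Σ(ρt)_1 = 75734.97; Σ(ρt)_2 = 75134.601 (in km·kg m⁻³).
e = (26.97 − 27.111) − (75734.97 − 75134.601) / 3246 = −0.326 km.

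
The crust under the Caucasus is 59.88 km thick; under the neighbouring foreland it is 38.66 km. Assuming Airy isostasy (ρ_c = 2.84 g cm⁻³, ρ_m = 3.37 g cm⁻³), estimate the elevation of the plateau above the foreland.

Excess crust Δ = 59.88 km − 38.66 km = 21.22 km, split between elevation h and root r with h + r = Δ.
Airy balance ρ_c h = (ρ_m − ρ_c) r gives r = h ρ_c/(ρ_m − ρ_c), so h (1 + ρ_c/(ρ_m − ρ_c)) = Δ, i.e. h = Δ (ρ_m − ρ_c)/ρ_m.
h = 21.22 km × 0.53/3.37 = 3.34 km.

3.34 km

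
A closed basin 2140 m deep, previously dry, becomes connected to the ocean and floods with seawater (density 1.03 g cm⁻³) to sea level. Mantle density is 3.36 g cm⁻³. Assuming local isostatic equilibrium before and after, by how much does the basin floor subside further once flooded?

946 m

After flooding the water column is d + s deep. Its weight must equal the weight of mantle displaced by the extra subsidence s: (d + s) ρ_w = s ρ_m.
s = d ρ_w / (ρ_m − ρ_w) = 2140 m × 1.03/(3.36 − 1.03) = 946 m.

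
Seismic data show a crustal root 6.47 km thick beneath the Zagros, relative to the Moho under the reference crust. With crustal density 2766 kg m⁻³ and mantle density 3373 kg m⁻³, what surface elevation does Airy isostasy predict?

1.42 km

By Archimedes' principle applied to the lithosphere: ρ_c h = (ρ_m − ρ_c) r.
h = r (ρ_m − ρ_c) / ρ_c = 6.47 km × (3373 − 2766) / 2766 = 1.42 km.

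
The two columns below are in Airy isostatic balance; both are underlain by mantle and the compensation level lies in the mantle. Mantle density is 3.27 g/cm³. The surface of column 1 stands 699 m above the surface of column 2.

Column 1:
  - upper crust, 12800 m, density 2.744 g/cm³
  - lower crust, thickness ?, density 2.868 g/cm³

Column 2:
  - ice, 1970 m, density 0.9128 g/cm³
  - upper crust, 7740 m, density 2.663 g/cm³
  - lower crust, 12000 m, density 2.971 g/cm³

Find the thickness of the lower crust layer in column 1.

21100 m

Take the compensation level at the base of the deeper column (depth z_c below the surface of column 1) and equate Σ ρ_i t_i down to z_c; mantle fills any gap and the z_c terms cancel.
Column 1: 12800×2.744 + x×2.868 + (z_c − 12800 − x)×3.27
Column 2: 699×0 + 1970×0.9128 + 7740×2.663 + 12000×2.971 + (z_c − 699 − 21710)×3.27
The z_c×3.27 term appears on both sides and cancels. Collect the known terms of each column as K = Σ(ρt)_known − 3.27 × (depth of known layers): K_1 = 35123.2 − 3.27×12800 = −6732.8; K_2 = 58061.836 − 3.27×(699 + 21710) = −15215.594.
Balance: K_1 − x×(3.27 − 2.868) = K_2, so x = (K_1 − K_2)/(3.27 − 2.868) = 8482.79/0.402 = 21100 m.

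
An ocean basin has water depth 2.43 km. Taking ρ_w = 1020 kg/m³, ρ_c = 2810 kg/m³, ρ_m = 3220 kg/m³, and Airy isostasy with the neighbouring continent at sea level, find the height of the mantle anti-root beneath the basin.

10.6 km

For local isostatic compensation: replacing crust with seawater at the top is compensated by replacing crust with mantle at the base: d (ρ_c − ρ_w) = a (ρ_m − ρ_c).
a = d (ρ_c − ρ_w)/(ρ_m − ρ_c) = 2.43 km × 1790/410 = 10.6 km.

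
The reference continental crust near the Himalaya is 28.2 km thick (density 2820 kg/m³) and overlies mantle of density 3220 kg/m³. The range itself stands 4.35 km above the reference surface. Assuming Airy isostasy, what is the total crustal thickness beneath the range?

63.2 km

Root depth r = h ρ_c / (ρ_m − ρ_c) = 4.35 km × 2820 / 400 = 30.67 km.
Total thickness = T + h + r = 28.2 km + 4.35 km + 30.67 km = 63.2 km.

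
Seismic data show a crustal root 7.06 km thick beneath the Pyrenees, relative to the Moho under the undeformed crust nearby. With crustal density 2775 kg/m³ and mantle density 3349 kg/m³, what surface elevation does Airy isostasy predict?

Isostatic balance requires: ρ_c h = (ρ_m − ρ_c) r.
h = r (ρ_m − ρ_c) / ρ_c = 7.06 km × (3349 − 2775) / 2775 = 1.46 km.

1.46 km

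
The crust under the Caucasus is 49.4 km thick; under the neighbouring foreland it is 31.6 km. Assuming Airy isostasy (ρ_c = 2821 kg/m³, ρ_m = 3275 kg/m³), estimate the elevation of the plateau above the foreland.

Excess crust Δ = 49.4 km − 31.6 km = 17.8 km, split between elevation h and root r with h + r = Δ.
Airy balance ρ_c h = (ρ_m − ρ_c) r gives r = h ρ_c/(ρ_m − ρ_c), so h (1 + ρ_c/(ρ_m − ρ_c)) = Δ, i.e. h = Δ (ρ_m − ρ_c)/ρ_m.
h = 17.8 km × 454/3275 = 2.47 km.

2.47 km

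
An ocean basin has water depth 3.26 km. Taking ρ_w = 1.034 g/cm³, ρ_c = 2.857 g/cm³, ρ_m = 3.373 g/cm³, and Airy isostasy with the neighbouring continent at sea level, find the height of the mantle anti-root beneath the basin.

11.5 km

Isostatic balance requires: replacing crust with seawater at the top is compensated by replacing crust with mantle at the base: d (ρ_c − ρ_w) = a (ρ_m − ρ_c).
a = d (ρ_c − ρ_w)/(ρ_m − ρ_c) = 3.26 km × 1.823/0.516 = 11.5 km.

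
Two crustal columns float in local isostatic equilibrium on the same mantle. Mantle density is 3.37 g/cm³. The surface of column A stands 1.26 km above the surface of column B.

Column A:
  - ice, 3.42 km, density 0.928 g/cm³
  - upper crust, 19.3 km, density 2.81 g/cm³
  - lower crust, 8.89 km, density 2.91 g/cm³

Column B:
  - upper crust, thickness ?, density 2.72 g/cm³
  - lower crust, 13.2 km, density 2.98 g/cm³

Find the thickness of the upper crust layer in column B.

Take the compensation level at the base of the deeper column (depth z_c below the surface of column A) and equate Σ ρ_i t_i down to z_c; mantle fills any gap and the z_c terms cancel.
Column A: 3.42×0.928 + 19.3×2.81 + 8.89×2.91 + (z_c − 31.61)×3.37
Column B: 1.26×0 + x×2.72 + 13.2×2.98 + (z_c − 1.26 − 13.2 − x)×3.37
The z_c×3.37 term appears on both sides and cancels. Collect the known terms of each column as K = Σ(ρt)_known − 3.37 × (depth of known layers): K_A = 83.27666 − 3.37×31.61 = −23.24904; K_B = 39.336 − 3.37×(1.26 + 13.2) = −9.3942.
Balance: K_A = K_B − x×(3.37 − 2.72), so x = (K_B − K_A)/(3.37 − 2.72) = 13.8548/0.65 = 21.3 km.

21.3 km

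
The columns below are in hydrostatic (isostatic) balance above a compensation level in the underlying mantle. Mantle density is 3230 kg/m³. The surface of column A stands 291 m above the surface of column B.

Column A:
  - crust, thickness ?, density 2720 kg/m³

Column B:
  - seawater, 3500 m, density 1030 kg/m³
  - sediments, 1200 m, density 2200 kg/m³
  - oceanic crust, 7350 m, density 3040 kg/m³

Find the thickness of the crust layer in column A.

22100 m

Take the compensation level at the base of the deeper column (depth z_c below the surface of column A) and equate Σ ρ_i t_i down to z_c; mantle fills any gap and the z_c terms cancel.
Column A: x×2720 + (z_c − 0 − x)×3230
Column B: 291×0 + 3500×1030 + 1200×2200 + 7350×3040 + (z_c − 291 − 12050)×3230
The z_c×3230 term appears on both sides and cancels. Collect the known terms of each column as K = Σ(ρt)_known − 3230 × (depth of known layers): K_A = 0 − 3230×0 = 0; K_B = 28589000 − 3230×(291 + 12050) = −11272430.
Balance: K_A − x×(3230 − 2720) = K_B, so x = (K_A − K_B)/(3230 − 2720) = 11272400/510 = 22100 m.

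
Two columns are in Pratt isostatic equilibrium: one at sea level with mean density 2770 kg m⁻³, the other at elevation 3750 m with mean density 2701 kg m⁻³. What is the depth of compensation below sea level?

147000 m

ρ_ref D = ρ (D + h) → D (ρ_ref − ρ) = ρ h.
D = ρ h/(ρ_ref − ρ) = 2701 × 3750 m/(2770 − 2701) = 147000 m.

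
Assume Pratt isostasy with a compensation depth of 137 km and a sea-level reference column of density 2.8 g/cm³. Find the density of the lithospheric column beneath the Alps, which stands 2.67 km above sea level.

2.75 g/cm³

Pratt balance: ρ_ref D = ρ (D + h).
ρ = ρ_ref D/(D + h) = 2.8 × 137 km/(137 km + 2.67 km) = 2.75 g/cm³.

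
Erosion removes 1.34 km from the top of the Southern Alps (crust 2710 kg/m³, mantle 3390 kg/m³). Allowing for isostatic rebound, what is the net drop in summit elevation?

0.269 km

Rebound u = e ρ_c/ρ_m = 1.34 km × 2710/3390 = 1.071 km.
Net surface drop = e − u = 1.34 km − 1.071 km = e (ρ_m − ρ_c)/ρ_m = 0.269 km.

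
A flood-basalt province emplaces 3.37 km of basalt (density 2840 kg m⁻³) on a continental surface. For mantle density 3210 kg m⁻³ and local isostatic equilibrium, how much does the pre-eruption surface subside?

2.98 km

Subaerial loading: s = t ρ_load / ρ_m.
s = 3.37 km × 2840/3210 = 2.98 km.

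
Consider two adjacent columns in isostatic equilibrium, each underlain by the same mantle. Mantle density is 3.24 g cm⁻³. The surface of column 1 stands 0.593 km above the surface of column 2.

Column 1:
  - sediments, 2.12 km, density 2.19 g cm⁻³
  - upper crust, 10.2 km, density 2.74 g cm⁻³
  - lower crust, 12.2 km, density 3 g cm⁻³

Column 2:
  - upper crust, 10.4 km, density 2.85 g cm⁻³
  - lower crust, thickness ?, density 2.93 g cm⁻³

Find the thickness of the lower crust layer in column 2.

13.8 km

Take the compensation level at the base of the deeper column (depth z_c below the surface of column 1) and equate Σ ρ_i t_i down to z_c; mantle fills any gap and the z_c terms cancel.
Column 1: 2.12×2.19 + 10.2×2.74 + 12.2×3 + (z_c − 24.52)×3.24
Column 2: 0.593×0 + 10.4×2.85 + x×2.93 + (z_c − 0.593 − 10.4 − x)×3.24
The z_c×3.24 term appears on both sides and cancels. Collect the known terms of each column as K = Σ(ρt)_known − 3.24 × (depth of known layers): K_1 = 69.1908 − 3.24×24.52 = −10.254; K_2 = 29.64 − 3.24×(0.593 + 10.4) = −5.97732.
Balance: K_1 = K_2 − x×(3.24 − 2.93), so x = (K_2 − K_1)/(3.24 − 2.93) = 4.27668/0.31 = 13.8 km.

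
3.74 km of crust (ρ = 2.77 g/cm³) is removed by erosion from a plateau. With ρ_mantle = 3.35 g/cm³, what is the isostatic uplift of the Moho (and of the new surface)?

Unloading: uplift u = e ρ_c/ρ_m = 3.74 km × 2.77/3.35 = 3.09 km.

3.09 km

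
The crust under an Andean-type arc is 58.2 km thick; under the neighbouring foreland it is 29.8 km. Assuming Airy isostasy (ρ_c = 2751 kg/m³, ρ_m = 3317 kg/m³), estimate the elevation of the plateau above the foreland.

Excess crust Δ = 58.2 km − 29.8 km = 28.4 km, split between elevation h and root r with h + r = Δ.
Airy balance ρ_c h = (ρ_m − ρ_c) r gives r = h ρ_c/(ρ_m − ρ_c), so h (1 + ρ_c/(ρ_m − ρ_c)) = Δ, i.e. h = Δ (ρ_m − ρ_c)/ρ_m.
h = 28.4 km × 566/3317 = 4.85 km.

4.85 km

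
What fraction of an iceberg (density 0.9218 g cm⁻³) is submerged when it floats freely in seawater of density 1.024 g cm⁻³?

Submerged fraction = ρ_obj/ρ_fluid = 0.9218/1.024 = 90%.

90%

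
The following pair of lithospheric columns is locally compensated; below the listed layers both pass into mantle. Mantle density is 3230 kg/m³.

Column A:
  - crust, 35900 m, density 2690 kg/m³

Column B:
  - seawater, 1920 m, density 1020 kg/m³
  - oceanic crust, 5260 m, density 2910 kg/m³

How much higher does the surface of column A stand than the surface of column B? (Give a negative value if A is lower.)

4170 m

For any compensation level in the mantle, the mantle terms cancel and isostasy reduces to e = (Σt_A − Σt_B) − (Σ(ρt)_A − Σ(ρt)_B) / ρ_m.
Σt_A = 35900 m; Σt_B = 7180 m; Σ(ρt)_A = 96571000; Σ(ρt)_B = 17265000 (in m·kg/m³).
e = (35900 − 7180) − (96571000 − 17265000) / 3230 = 4170 m.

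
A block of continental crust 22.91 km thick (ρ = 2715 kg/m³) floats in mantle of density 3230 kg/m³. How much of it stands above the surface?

Floating equilibrium: submerged depth d = t ρ_obj/ρ_fluid = 22.91 km × 2715/3230 = 19.26 km.
Freeboard = t − d = 22.91 km − 19.26 km = 3.65 km.

3.65 km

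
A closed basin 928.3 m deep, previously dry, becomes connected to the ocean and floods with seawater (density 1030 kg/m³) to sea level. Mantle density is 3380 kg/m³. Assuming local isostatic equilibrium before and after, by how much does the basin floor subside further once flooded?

After flooding the water column is d + s deep. Its weight must equal the weight of mantle displaced by the extra subsidence s: (d + s) ρ_w = s ρ_m.
s = d ρ_w / (ρ_m − ρ_w) = 928.3 m × 1030/(3380 − 1030) = 407 m.

407 m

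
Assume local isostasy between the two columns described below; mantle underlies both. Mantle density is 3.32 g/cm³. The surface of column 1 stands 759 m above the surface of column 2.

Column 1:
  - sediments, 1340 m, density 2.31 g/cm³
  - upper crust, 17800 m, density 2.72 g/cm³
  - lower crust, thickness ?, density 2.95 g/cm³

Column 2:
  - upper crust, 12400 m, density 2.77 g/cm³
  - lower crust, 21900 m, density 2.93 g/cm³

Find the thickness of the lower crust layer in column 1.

Take the compensation level at the base of the deeper column (depth z_c below the surface of column 1) and equate Σ ρ_i t_i down to z_c; mantle fills any gap and the z_c terms cancel.
Column 1: 1340×2.31 + 17800×2.72 + x×2.95 + (z_c − 19140 − x)×3.32
Column 2: 759×0 + 12400×2.77 + 21900×2.93 + (z_c − 759 − 34300)×3.32
The z_c×3.32 term appears on both sides and cancels. Collect the known terms of each column as K = Σ(ρt)_known − 3.32 × (depth of known layers): K_1 = 51511.4 − 3.32×19140 = −12033.4; K_2 = 98515 − 3.32×(759 + 34300) = −17880.88.
Balance: K_1 − x×(3.32 − 2.95) = K_2, so x = (K_1 − K_2)/(3.32 − 2.95) = 5847.48/0.37 = 15800 m.

15800 m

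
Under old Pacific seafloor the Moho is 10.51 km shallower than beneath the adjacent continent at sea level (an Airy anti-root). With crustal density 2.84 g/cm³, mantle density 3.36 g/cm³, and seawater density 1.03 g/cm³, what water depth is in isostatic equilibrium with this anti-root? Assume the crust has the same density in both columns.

3.02 km

Replacing a thickness d of crust by seawater at the top must be balanced by replacing crust with mantle at the base: d (ρ_c − ρ_w) = a (ρ_m − ρ_c).
d = a (ρ_m − ρ_c)/(ρ_c − ρ_w) = 10.51 km × 0.52/1.81 = 3.02 km.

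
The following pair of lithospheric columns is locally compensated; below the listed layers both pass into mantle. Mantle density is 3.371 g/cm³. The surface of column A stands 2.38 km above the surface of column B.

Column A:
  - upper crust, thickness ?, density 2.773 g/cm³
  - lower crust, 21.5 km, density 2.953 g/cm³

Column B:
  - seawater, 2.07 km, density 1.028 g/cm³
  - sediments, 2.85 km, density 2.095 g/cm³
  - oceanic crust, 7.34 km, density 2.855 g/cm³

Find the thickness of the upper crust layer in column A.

18.9 km

Take the compensation level at the base of the deeper column (depth z_c below the surface of column A) and equate Σ ρ_i t_i down to z_c; mantle fills any gap and the z_c terms cancel.
Column A: x×2.773 + 21.5×2.953 + (z_c − 21.5 − x)×3.371
Column B: 2.38×0 + 2.07×1.028 + 2.85×2.095 + 7.34×2.855 + (z_c − 2.38 − 12.26)×3.371
The z_c×3.371 term appears on both sides and cancels. Collect the known terms of each column as K = Σ(ρt)_known − 3.371 × (depth of known layers): K_A = 63.4895 − 3.371×21.5 = −8.987; K_B = 29.05441 − 3.371×(2.38 + 12.26) = −20.29703.
Balance: K_A − x×(3.371 − 2.773) = K_B, so x = (K_A − K_B)/(3.371 − 2.773) = 11.31/0.598 = 18.9 km.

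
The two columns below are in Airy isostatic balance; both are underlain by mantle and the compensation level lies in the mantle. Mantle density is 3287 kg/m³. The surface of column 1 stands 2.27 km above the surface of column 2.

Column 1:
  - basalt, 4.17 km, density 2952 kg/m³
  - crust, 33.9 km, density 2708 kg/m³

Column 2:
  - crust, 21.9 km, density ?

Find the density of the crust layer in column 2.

2670 kg/m³

Take the compensation level at the base of the deeper column (depth z_c below the surface of column 1) and equate Σ ρ_i t_i down to z_c; mantle fills any gap and the z_c terms cancel.
Column 1: 4.17×2952 + 33.9×2708 + (z_c − 38.07)×3287
Column 2: 2.27×0 + 21.9×ρ + (z_c − 2.27 − 21.9)×3287
The z_c×3287 term appears on both sides and cancels. Collect the known terms of each column as K = Σ(ρt)_known − 3287 × (depth of known layers): K_1 = 104111.04 − 3287×38.07 = −21025.05; K_2 = 0 − 3287×(2.27 + 21.9) = −79446.79.
Balance: K_1 = K_2 + 21.9×ρ, so ρ = (K_1 − K_2)/21.9 = 58421.7/21.9 = 2670 kg/m³.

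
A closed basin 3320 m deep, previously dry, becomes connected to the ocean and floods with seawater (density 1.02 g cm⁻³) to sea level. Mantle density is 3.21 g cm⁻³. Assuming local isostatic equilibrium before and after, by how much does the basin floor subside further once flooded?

1550 m

After flooding the water column is d + s deep. Its weight must equal the weight of mantle displaced by the extra subsidence s: (d + s) ρ_w = s ρ_m.
s = d ρ_w / (ρ_m − ρ_w) = 3320 m × 1.02/(3.21 − 1.02) = 1550 m.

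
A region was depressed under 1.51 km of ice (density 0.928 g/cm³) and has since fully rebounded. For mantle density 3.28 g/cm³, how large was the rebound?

0.427 km

Removing the load lets mantle flow back in; uplift u satisfies ρ_ice t = ρ_m u.
u = t ρ_ice/ρ_m = 1.51 km × 0.928/3.28 = 0.427 km.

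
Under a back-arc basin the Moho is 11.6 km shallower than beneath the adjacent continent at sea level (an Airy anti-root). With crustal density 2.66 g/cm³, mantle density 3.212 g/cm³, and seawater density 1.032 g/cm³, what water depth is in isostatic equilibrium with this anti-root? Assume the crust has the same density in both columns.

Replacing a thickness d of crust by seawater at the top must be balanced by replacing crust with mantle at the base: d (ρ_c − ρ_w) = a (ρ_m − ρ_c).
d = a (ρ_m − ρ_c)/(ρ_c − ρ_w) = 11.6 km × 0.552/1.628 = 3.93 km.

3.93 km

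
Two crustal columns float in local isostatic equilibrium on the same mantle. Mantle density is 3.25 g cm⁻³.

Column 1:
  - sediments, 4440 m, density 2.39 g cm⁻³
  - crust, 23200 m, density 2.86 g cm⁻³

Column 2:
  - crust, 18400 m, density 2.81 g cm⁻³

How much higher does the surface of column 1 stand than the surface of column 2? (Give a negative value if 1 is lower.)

For any compensation level in the mantle, the mantle terms cancel and isostasy reduces to e = (Σt_1 − Σt_2) − (Σ(ρt)_1 − Σ(ρt)_2) / ρ_m.
Σt_1 = 27640 m; Σt_2 = 18400 m; Σ(ρt)_1 = 76963.6; Σ(ρt)_2 = 51704 (in m·g cm⁻³).
e = (27640 − 18400) − (76963.6 − 51704) / 3.25 = 1470 m.

1470 m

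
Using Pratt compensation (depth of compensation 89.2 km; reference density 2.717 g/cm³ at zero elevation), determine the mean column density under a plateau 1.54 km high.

2.67 g/cm³

Pratt balance: ρ_ref D = ρ (D + h).
ρ = ρ_ref D/(D + h) = 2.717 × 89.2 km/(89.2 km + 1.54 km) = 2.67 g/cm³.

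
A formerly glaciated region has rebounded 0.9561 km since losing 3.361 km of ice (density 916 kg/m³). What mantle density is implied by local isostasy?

ρ_m = ρ_ice t / u = 916 × 3.361 km/0.9561 km = 3220 kg/m³.

3220 kg/m³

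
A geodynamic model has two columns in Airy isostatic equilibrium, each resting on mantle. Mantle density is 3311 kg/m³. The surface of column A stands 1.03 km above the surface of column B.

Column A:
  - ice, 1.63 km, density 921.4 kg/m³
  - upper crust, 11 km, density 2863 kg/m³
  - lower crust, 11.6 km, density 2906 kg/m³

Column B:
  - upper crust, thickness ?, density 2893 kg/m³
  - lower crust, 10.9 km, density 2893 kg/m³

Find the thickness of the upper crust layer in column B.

Take the compensation level at the base of the deeper column (depth z_c below the surface of column A) and equate Σ ρ_i t_i down to z_c; mantle fills any gap and the z_c terms cancel.
Column A: 1.63×921.4 + 11×2863 + 11.6×2906 + (z_c − 24.23)×3311
Column B: 1.03×0 + x×2893 + 10.9×2893 + (z_c − 1.03 − 10.9 − x)×3311
The z_c×3311 term appears on both sides and cancels. Collect the known terms of each column as K = Σ(ρt)_known − 3311 × (depth of known layers): K_A = 66704.482 − 3311×24.23 = −13521.048; K_B = 31533.7 − 3311×(1.03 + 10.9) = −7966.53.
Balance: K_A = K_B − x×(3311 − 2893), so x = (K_B − K_A)/(3311 − 2893) = 5554.52/418 = 13.3 km.

13.3 km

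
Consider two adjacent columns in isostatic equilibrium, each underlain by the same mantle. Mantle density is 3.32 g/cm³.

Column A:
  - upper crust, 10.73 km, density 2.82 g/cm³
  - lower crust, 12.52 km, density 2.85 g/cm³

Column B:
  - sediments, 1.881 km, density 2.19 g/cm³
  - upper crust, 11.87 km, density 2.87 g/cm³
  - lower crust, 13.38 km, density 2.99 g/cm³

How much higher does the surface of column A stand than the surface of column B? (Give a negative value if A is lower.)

For any compensation level in the mantle, the mantle terms cancel and isostasy reduces to e = (Σt_A − Σt_B) − (Σ(ρt)_A − Σ(ρt)_B) / ρ_m.
Σt_A = 23.25 km; Σt_B = 27.131 km; Σ(ρt)_A = 65.9406; Σ(ρt)_B = 78.19249 (in km·g/cm³).
e = (23.25 − 27.131) − (65.9406 − 78.19249) / 3.32 = −0.191 km.

−0.191 km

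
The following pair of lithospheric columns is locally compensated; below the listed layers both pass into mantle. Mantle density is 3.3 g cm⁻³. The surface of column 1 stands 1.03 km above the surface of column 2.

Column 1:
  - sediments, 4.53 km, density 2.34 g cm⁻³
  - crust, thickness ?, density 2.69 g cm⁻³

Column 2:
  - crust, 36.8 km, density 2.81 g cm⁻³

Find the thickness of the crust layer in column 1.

28 km

Take the compensation level at the base of the deeper column (depth z_c below the surface of column 1) and equate Σ ρ_i t_i down to z_c; mantle fills any gap and the z_c terms cancel.
Column 1: 4.53×2.34 + x×2.69 + (z_c − 4.53 − x)×3.3
Column 2: 1.03×0 + 36.8×2.81 + (z_c − 1.03 − 36.8)×3.3
The z_c×3.3 term appears on both sides and cancels. Collect the known terms of each column as K = Σ(ρt)_known − 3.3 × (depth of known layers): K_1 = 10.6002 − 3.3×4.53 = −4.3488; K_2 = 103.408 − 3.3×(1.03 + 36.8) = −21.431.
Balance: K_1 − x×(3.3 − 2.69) = K_2, so x = (K_1 − K_2)/(3.3 − 2.69) = 17.0822/0.61 = 28 km.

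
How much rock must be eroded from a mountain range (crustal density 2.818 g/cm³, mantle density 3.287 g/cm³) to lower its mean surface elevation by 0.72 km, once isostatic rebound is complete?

5.05 km

Net drop Δ = e − u = e − e ρ_c/ρ_m = e (ρ_m − ρ_c)/ρ_m.
e = Δ ρ_m/(ρ_m − ρ_c) = 0.72 km × 3.287/0.469 = 5.05 km.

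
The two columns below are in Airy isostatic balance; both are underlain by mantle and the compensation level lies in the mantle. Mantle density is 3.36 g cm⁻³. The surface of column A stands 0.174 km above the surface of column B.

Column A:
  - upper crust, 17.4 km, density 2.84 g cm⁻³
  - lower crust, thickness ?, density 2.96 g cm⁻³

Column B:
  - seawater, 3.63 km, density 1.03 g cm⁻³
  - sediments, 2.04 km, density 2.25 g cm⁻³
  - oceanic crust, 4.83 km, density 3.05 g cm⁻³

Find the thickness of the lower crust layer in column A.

9.39 km

Take the compensation level at the base of the deeper column (depth z_c below the surface of column A) and equate Σ ρ_i t_i down to z_c; mantle fills any gap and the z_c terms cancel.
Column A: 17.4×2.84 + x×2.96 + (z_c − 17.4 − x)×3.36
Column B: 0.174×0 + 3.63×1.03 + 2.04×2.25 + 4.83×3.05 + (z_c − 0.174 − 10.5)×3.36
The z_c×3.36 term appears on both sides and cancels. Collect the known terms of each column as K = Σ(ρt)_known − 3.36 × (depth of known layers): K_A = 49.416 − 3.36×17.4 = −9.048; K_B = 23.0604 − 3.36×(0.174 + 10.5) = −12.80424.
Balance: K_A − x×(3.36 − 2.96) = K_B, so x = (K_A − K_B)/(3.36 − 2.96) = 3.75624/0.4 = 9.39 km.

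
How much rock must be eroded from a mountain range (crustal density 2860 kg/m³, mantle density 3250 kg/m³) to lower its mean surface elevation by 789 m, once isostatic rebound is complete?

6580 m

Net drop Δ = e − u = e − e ρ_c/ρ_m = e (ρ_m − ρ_c)/ρ_m.
e = Δ ρ_m/(ρ_m − ρ_c) = 789 m × 3250/390 = 6580 m.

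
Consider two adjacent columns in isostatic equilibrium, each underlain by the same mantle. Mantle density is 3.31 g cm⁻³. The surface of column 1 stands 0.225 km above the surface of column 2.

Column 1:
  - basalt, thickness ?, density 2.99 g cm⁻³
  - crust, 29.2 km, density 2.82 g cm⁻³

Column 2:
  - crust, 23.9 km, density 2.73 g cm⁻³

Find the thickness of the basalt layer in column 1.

Take the compensation level at the base of the deeper column (depth z_c below the surface of column 1) and equate Σ ρ_i t_i down to z_c; mantle fills any gap and the z_c terms cancel.
Column 1: x×2.99 + 29.2×2.82 + (z_c − 29.2 − x)×3.31
Column 2: 0.225×0 + 23.9×2.73 + (z_c − 0.225 − 23.9)×3.31
The z_c×3.31 term appears on both sides and cancels. Collect the known terms of each column as K = Σ(ρt)_known − 3.31 × (depth of known layers): K_1 = 82.344 − 3.31×29.2 = −14.308; K_2 = 65.247 − 3.31×(0.225 + 23.9) = −14.60675.
Balance: K_1 − x×(3.31 − 2.99) = K_2, so x = (K_1 − K_2)/(3.31 − 2.99) = 0.29875/0.32 = 0.934 km.

0.934 km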